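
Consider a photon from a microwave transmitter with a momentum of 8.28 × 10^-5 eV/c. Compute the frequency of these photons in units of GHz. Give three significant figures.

Convert to SI: p = 8.28 × 10^-5 eV/c = 4.4251 × 10^-32 kg·m/s.
The photon relation is f = pc/h, giving f = 2.002 × 10^10 Hz.
Converting to GHz: f = 20.02 GHz ≈ 20.0 GHz.

20.0 GHz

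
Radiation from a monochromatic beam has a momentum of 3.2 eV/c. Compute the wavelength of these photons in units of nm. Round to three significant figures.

387 nm

(h = 6.62607015e-34 J·s, c = 2.99792458e8 m/s, 1 eV = 1.602176634e-19 J.)
Convert to SI: p = 3.2 eV/c = 1.7102e-27 kg·m/s.
Apply λ = h/p: λ = 3.875e-7 m.
Converting to nm: λ = 387.5 nm ≈ 387 nm.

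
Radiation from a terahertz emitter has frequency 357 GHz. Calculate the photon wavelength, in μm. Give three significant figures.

First convert: f = 357 GHz = 3.57e11 Hz.
Apply λ = c/f: λ = 8.398e-4 m.
Converting to μm: λ = 839.8 μm ≈ 840 μm.

840 μm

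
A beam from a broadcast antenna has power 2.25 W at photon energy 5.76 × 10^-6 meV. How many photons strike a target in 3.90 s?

9.51 × 10^27 photons

Total energy: E_total = P·t = 2.25 × 3.90 = 8.775 J.
Per-photon energy: E = 9.229 × 10^-28 J.
N = E_total / E_photon = 9.51 × 10^27.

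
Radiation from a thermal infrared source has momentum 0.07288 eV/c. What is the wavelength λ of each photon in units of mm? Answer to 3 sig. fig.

0.0170 mm

In SI units: p = 0.07288 eV/c = 3.8949e-29 kg·m/s.
Apply λ = h/p: λ = 1.701e-5 m.
Converting to mm: λ = 0.01701 mm ≈ 0.0170 mm.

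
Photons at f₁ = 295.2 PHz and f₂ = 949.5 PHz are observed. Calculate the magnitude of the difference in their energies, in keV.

2.71 keV

Using E = hf: E₁ = 1.9560 × 10^-16 J, E₂ = 6.2915 × 10^-16 J.
|ΔE| = |1.9560 × 10^-16 − 6.2915 × 10^-16| = 4.34 × 10^-16 J = 2.71 keV.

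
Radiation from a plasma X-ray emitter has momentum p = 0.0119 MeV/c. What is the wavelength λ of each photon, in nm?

(h = 6.62607015e-34 J·s, c = 2.99792458e8 m/s, 1 eV = 1.602176634e-19 J.)
First convert: p = 0.0119 MeV/c = 6.3597e-24 kg·m/s.
Since λ = h/p for a photon, λ = 1.042e-10 m.
Converting to nm: λ = 0.1042 nm ≈ 0.104 nm.

0.104 nm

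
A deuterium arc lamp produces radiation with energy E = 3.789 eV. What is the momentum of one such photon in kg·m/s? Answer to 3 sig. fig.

First convert: E = 3.789 eV = 6.0706e-19 J.
For a photon p = E/c, so p = 2.025e-27 kg·m/s.
So p ≈ 2.02e-27 kg·m/s.

2.02e-27 kg·m/s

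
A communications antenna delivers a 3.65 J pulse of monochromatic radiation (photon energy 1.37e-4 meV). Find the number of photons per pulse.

Per-photon energy: E = 2.195e-26 J (from energy = 1.37e-4 meV).
N = E_total / E_photon = 3.65 J / 2.195e-26 J = 1.66e26.

1.66e26 photons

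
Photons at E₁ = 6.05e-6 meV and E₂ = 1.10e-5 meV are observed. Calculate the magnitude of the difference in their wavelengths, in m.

92.2 m

Using λ = hc/E: λ₁ = 204.9 m, λ₂ = 112.7 m.
|Δλ| = |204.9 − 112.7| = 92.2 m.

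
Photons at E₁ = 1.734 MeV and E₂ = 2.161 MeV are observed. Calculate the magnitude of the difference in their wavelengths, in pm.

Using λ = hc/E: λ₁ = 7.1502 × 10^-13 m, λ₂ = 5.7374 × 10^-13 m.
|Δλ| = |7.1502 × 10^-13 − 5.7374 × 10^-13| = 1.41 × 10^-13 m = 0.141 pm.

0.141 pm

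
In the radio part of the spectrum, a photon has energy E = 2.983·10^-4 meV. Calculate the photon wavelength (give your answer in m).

4.16 m

In SI units: E = 2.983·10^-4 meV = 4.7793·10^-26 J.
Apply λ = hc/E: λ = 4.156 m.
So λ ≈ 4.16 m.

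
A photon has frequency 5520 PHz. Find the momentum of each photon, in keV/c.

Take h = 6.62607015e-34 J·s, c = 2.99792458e8 m/s, 1 eV = 1.602176634e-19 J.
First convert: f = 5520 PHz = 5.52e18 Hz.
Since p = hf/c for a photon, p = 1.220e-23 kg·m/s.
Converting to keV/c: p = 22.83 keV/c ≈ 22.8 keV/c.

22.8 keV/c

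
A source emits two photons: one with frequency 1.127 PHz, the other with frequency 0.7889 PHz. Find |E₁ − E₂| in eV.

Using E = hf: E₁ = 7.4676·10^-19 J, E₂ = 5.2273·10^-19 J.
|ΔE| = |7.4676·10^-19 − 5.2273·10^-19| = 2.24·10^-19 J = 1.40 eV.

1.40 eV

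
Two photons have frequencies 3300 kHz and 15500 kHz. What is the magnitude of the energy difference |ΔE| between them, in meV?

Using E = hf: E₁ = 2.187e-27 J, E₂ = 1.027e-26 J.
|ΔE| = |2.187e-27 − 1.027e-26| = 8.08e-27 J = 5.05e-5 meV.

5.05e-5 meV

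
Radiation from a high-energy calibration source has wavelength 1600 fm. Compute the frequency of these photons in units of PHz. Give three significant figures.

1.87·10^5 PHz

In SI units: λ = 1600 fm = 1.60·10^-12 m.
For a photon f = c/λ, so f = 1.874·10^20 Hz.
Converting to PHz: f = 187400 PHz ≈ 1.87·10^5 PHz.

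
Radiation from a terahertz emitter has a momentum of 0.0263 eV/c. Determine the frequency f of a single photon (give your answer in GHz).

6360 GHz

Use h = 6.62607015e-34 J·s, c = 2.99792458e8 m/s, 1 eV = 1.602176634e-19 J.
First convert: p = 0.0263 eV/c = 1.4055e-29 kg·m/s.
For a photon f = pc/h, so f = 6.359e12 Hz.
Converting to GHz: f = 6359 GHz ≈ 6360 GHz.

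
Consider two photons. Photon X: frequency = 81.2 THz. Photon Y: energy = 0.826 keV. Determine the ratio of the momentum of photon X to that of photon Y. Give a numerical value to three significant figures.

p_X = 1.795 × 10^-28 kg·m/s (from frequency = 81.2 THz, via p = hf/c).
p_Y = 4.414 × 10^-25 kg·m/s (from energy = 0.826 keV, via p = E/c).
Ratio = 1.795 × 10^-28 / 4.414 × 10^-25 = 4.07 × 10^-4.

4.07 × 10^-4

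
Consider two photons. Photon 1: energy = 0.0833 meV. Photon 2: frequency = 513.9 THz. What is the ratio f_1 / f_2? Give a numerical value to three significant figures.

f_1 = 2.014·10^10 Hz (from energy = 0.0833 meV, via f = E/h).
f_2 = 5.139·10^14 Hz (from frequency = 513.9 THz, via f given directly).
Ratio = 2.014·10^10 / 5.139·10^14 = 3.92·10^-5.

3.92·10^-5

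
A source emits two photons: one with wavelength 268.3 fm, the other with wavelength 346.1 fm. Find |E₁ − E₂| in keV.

Using E = hc/λ: E₁ = 7.4038e-13 J, E₂ = 5.7395e-13 J.
|ΔE| = |7.4038e-13 − 5.7395e-13| = 1.66e-13 J = 1040 keV.

1040 keV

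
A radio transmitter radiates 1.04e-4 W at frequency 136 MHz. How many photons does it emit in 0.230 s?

2.65e20 photons

Total energy: E_total = P·t = 1.04e-4 × 0.230 = 2.392e-5 J.
Per-photon energy: E = 9.011e-26 J.
N = E_total / E_photon = 2.65e20.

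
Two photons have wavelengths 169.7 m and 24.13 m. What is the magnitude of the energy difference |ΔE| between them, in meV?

4.41 × 10^-5 meV

Using E = hc/λ: E₁ = 1.1706 × 10^-27 J, E₂ = 8.2323 × 10^-27 J.
|ΔE| = |1.1706 × 10^-27 − 8.2323 × 10^-27| = 7.06 × 10^-27 J = 4.41 × 10^-5 meV.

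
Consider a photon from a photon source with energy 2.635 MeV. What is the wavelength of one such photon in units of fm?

Take h = 6.62607015e-34 J·s, c = 2.99792458e8 m/s, 1 eV = 1.602176634e-19 J.
First convert: E = 2.635 MeV = 4.2217e-13 J.
Since λ = hc/E for a photon, λ = 4.705e-13 m.
Converting to fm: λ = 470.5 fm ≈ 471 fm.

471 fm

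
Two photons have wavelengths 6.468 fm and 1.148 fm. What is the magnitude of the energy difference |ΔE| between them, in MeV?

888 MeV

Using E = hc/λ: E₁ = 3.0712 × 10^-11 J, E₂ = 1.7304 × 10^-10 J.
|ΔE| = |3.0712 × 10^-11 − 1.7304 × 10^-10| = 1.42 × 10^-10 J = 888 MeV.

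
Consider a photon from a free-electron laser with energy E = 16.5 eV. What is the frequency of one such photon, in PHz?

3.99 PHz

Use h = 6.62607015 × 10^-34 J·s, 1 eV = 1.602176634 × 10^-19 J.
In SI units: E = 16.5 eV = 2.6436 × 10^-18 J.
For a photon f = E/h, so f = 3.990 × 10^15 Hz.
Converting to PHz: f = 3.990 PHz ≈ 3.99 PHz.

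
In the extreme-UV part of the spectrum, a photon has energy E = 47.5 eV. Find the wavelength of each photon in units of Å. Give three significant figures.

Convert to SI: E = 47.5 eV = 7.6103e-18 J.
Since λ = hc/E for a photon, λ = 2.610e-8 m.
Converting to Å: λ = 261.0 Å ≈ 261 Å.

261 Å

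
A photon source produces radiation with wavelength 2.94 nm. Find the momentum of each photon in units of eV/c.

422 eV/c

Use h = 6.62607015e-34 J·s, c = 2.99792458e8 m/s, 1 eV = 1.602176634e-19 J.
Convert to SI: λ = 2.94 nm = 2.94e-9 m.
Apply p = h/λ: p = 2.254e-25 kg·m/s.
Converting to eV/c: p = 421.7 eV/c ≈ 422 eV/c.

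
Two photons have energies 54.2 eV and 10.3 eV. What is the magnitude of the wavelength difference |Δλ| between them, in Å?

975 Å

Using λ = hc/E: λ₁ = 2.288e-8 m, λ₂ = 1.204e-7 m.
|Δλ| = |2.288e-8 − 1.204e-7| = 9.75e-8 m = 975 Å.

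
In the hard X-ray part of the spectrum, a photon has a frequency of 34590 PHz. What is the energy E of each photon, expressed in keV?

143 keV

Take h = 6.62607015e-34 J·s, 1 eV = 1.602176634e-19 J.
Convert to SI: f = 34590 PHz = 3.459e19 Hz.
Since E = hf for a photon, E = 2.292e-14 J.
Converting to keV: E = 143.1 keV ≈ 143 keV.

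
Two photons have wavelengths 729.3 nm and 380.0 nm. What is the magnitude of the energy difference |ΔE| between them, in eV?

1.56 eV

Using E = hc/λ: E₁ = 2.7238e-19 J, E₂ = 5.2275e-19 J.
|ΔE| = |2.7238e-19 − 5.2275e-19| = 2.50e-19 J = 1.56 eV.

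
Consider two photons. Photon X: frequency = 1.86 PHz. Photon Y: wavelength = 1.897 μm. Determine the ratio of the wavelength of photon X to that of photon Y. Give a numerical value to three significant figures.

0.0850

λ_X = 1.612 × 10^-7 m (from frequency = 1.86 PHz, via λ = c/f).
λ_Y = 1.897 × 10^-6 m (from wavelength = 1.897 μm, via λ given directly).
Ratio = 1.612 × 10^-7 / 1.897 × 10^-6 = 0.0850.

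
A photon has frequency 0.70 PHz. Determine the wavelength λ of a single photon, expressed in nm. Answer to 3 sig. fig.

(c = 2.99792458 × 10^8 m/s.)
First convert: f = 0.70 PHz = 7.0 × 10^14 Hz.
Since λ = c/f for a photon, λ = 4.283 × 10^-7 m.
Converting to nm: λ = 428.3 nm ≈ 428 nm.

428 nm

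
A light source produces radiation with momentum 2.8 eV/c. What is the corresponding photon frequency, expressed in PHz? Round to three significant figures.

(h = 6.62607015e-34 J·s, c = 2.99792458e8 m/s, 1 eV = 1.602176634e-19 J.)
First convert: p = 2.8 eV/c = 1.4964e-27 kg·m/s.
The photon relation is f = pc/h, giving f = 6.770e14 Hz.
Converting to PHz: f = 0.6770 PHz ≈ 0.677 PHz.

0.677 PHz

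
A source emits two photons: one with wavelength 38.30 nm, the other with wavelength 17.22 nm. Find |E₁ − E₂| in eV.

Using E = hc/λ: E₁ = 5.1865 × 10^-18 J, E₂ = 1.1536 × 10^-17 J.
|ΔE| = |5.1865 × 10^-18 − 1.1536 × 10^-17| = 6.35 × 10^-18 J = 39.6 eV.

39.6 eV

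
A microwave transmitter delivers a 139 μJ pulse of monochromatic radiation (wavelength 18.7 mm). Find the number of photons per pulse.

1.31e19 photons

Per-photon energy: E = 1.062e-23 J (from wavelength = 18.7 mm).
N = E_total / E_photon = 1.39e-4 J / 1.062e-23 J = 1.31e19.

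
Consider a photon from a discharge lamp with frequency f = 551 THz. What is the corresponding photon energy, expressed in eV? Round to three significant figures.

Use h = 6.62607015e-34 J·s, 1 eV = 1.602176634e-19 J.
First convert: f = 551 THz = 5.51e14 Hz.
Since E = hf for a photon, E = 3.651e-19 J.
Converting to eV: E = 2.279 eV ≈ 2.28 eV.

2.28 eV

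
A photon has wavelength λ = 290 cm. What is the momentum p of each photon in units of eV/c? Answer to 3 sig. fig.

4.28e-7 eV/c

(h = 6.62607015e-34 J·s, c = 2.99792458e8 m/s, 1 eV = 1.602176634e-19 J.)
First convert: λ = 290 cm = 2.90 m.
For a photon p = h/λ, so p = 2.285e-34 kg·m/s.
Converting to eV/c: p = 4.275e-7 eV/c ≈ 4.28e-7 eV/c.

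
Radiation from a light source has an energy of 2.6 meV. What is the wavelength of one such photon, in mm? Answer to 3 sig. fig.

Take h = 6.62607015 × 10^-34 J·s, c = 2.99792458 × 10^8 m/s, 1 eV = 1.602176634 × 10^-19 J.
Convert to SI: E = 2.6 meV = 4.1657 × 10^-22 J.
The photon relation is λ = hc/E, giving λ = 4.769 × 10^-4 m.
Converting to mm: λ = 0.4769 mm ≈ 0.477 mm.

0.477 mm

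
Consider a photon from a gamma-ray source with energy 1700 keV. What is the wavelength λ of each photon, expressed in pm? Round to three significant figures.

0.729 pm

(h = 6.62607015 × 10^-34 J·s, c = 2.99792458 × 10^8 m/s, 1 eV = 1.602176634 × 10^-19 J.)
First convert: E = 1700 keV = 2.7237 × 10^-13 J.
For a photon λ = hc/E, so λ = 7.293 × 10^-13 m.
Converting to pm: λ = 0.7293 pm ≈ 0.729 pm.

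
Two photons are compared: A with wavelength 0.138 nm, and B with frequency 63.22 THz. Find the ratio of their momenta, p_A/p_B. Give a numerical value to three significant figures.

3.44·10^4

p_A = 4.802·10^-24 kg·m/s (from wavelength = 0.138 nm, via p = h/λ).
p_B = 1.397·10^-28 kg·m/s (from frequency = 63.22 THz, via p = hf/c).
Ratio = 4.802·10^-24 / 1.397·10^-28 = 3.44·10^4.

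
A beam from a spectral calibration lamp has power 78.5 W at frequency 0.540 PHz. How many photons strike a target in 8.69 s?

Total energy: E_total = P·t = 78.5 × 8.69 = 682.2 J.
Per-photon energy: E = 3.578e-19 J.
N = E_total / E_photon = 1.91e21.

1.91e21 photons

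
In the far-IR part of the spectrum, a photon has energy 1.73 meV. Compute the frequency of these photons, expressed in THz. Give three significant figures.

0.418 THz

Convert to SI: E = 1.73 meV = 2.7718·10^-22 J.
The photon relation is f = E/h, giving f = 4.183·10^11 Hz.
Converting to THz: f = 0.4183 THz ≈ 0.418 THz.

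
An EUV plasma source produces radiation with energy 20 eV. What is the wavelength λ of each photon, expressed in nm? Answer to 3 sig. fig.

62.0 nm

(h = 6.62607015 × 10^-34 J·s, c = 2.99792458 × 10^8 m/s, 1 eV = 1.602176634 × 10^-19 J.)
First convert: E = 20 eV = 3.2044 × 10^-18 J.
Apply λ = hc/E: λ = 6.199 × 10^-8 m.
Converting to nm: λ = 61.99 nm ≈ 62.0 nm.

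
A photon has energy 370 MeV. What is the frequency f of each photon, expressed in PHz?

Convert to SI: E = 370 MeV = 5.9281 × 10^-11 J.
Apply f = E/h: f = 8.947 × 10^22 Hz.
Converting to PHz: f = 8.947 × 10^7 PHz ≈ 8.95 × 10^7 PHz.

8.95 × 10^7 PHz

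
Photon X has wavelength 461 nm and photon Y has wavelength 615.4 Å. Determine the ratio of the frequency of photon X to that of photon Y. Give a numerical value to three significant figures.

0.133

f_X = 6.503e14 Hz (from wavelength = 461 nm, via f = c/λ).
f_Y = 4.872e15 Hz (from wavelength = 615.4 Å, via f = c/λ).
Ratio = 6.503e14 / 4.872e15 = 0.133.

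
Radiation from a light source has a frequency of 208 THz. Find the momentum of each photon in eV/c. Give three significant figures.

0.860 eV/c

Use h = 6.62607015 × 10^-34 J·s, c = 2.99792458 × 10^8 m/s, 1 eV = 1.602176634 × 10^-19 J.
In SI units: f = 208 THz = 2.08 × 10^14 Hz.
Apply p = hf/c: p = 4.597 × 10^-28 kg·m/s.
Converting to eV/c: p = 0.8602 eV/c ≈ 0.860 eV/c.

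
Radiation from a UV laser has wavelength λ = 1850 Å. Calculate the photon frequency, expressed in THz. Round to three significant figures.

In SI units: λ = 1850 Å = 1.85e-7 m.
For a photon f = c/λ, so f = 1.620e15 Hz.
Converting to THz: f = 1620 THz ≈ 1620 THz.

1620 THz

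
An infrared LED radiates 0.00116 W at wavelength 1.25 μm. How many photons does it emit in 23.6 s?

1.72·10^17 photons

Total energy: E_total = P·t = 0.00116 × 23.6 = 0.02738 J.
Per-photon energy: E = 1.589·10^-19 J.
N = E_total / E_photon = 1.72·10^17.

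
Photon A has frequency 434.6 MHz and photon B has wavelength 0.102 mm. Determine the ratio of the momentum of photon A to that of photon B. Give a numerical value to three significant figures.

p_A = 9.606 × 10^-34 kg·m/s (from frequency = 434.6 MHz, via p = hf/c).
p_B = 6.496 × 10^-30 kg·m/s (from wavelength = 0.102 mm, via p = h/λ).
Ratio = 9.606 × 10^-34 / 6.496 × 10^-30 = 1.48 × 10^-4.

1.48 × 10^-4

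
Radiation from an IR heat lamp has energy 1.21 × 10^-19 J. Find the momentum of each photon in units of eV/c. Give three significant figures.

0.755 eV/c

Take c = 2.99792458 × 10^8 m/s, 1 eV = 1.602176634 × 10^-19 J.
Apply p = E/c: p = 4.036 × 10^-28 kg·m/s.
Converting to eV/c: p = 0.7552 eV/c ≈ 0.755 eV/c.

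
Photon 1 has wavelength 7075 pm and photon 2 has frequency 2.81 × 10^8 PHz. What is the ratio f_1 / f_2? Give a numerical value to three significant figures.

1.51 × 10^-7

f_1 = 4.237 × 10^16 Hz (from wavelength = 7075 pm, via f = c/λ).
f_2 = 2.810 × 10^23 Hz (from frequency = 2.81 × 10^8 PHz, via f given directly).
Ratio = 4.237 × 10^16 / 2.810 × 10^23 = 1.51 × 10^-7.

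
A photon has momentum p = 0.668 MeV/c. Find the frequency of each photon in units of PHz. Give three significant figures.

In SI units: p = 0.668 MeV/c = 3.5700e-22 kg·m/s.
Since f = pc/h for a photon, f = 1.615e20 Hz.
Converting to PHz: f = 161500 PHz ≈ 1.62e5 PHz.

1.62e5 PHz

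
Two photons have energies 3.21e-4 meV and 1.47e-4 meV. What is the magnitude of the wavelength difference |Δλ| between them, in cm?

Using λ = hc/E: λ₁ = 3.862 m, λ₂ = 8.434 m.
|Δλ| = |3.862 − 8.434| = 4.57 m = 457 cm.

457 cm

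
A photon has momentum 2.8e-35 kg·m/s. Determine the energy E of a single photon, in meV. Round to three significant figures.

Use c = 2.99792458e8 m/s, 1 eV = 1.602176634e-19 J.
Apply E = pc: E = 8.394e-27 J.
Converting to meV: E = 5.239e-5 meV ≈ 5.24e-5 meV.

5.24e-5 meV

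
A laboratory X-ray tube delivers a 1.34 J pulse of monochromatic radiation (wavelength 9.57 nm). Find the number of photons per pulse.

6.46 × 10^16 photons

Per-photon energy: E = 2.076 × 10^-17 J (from wavelength = 9.57 nm).
N = E_total / E_photon = 1.34 J / 2.076 × 10^-17 J = 6.46 × 10^16.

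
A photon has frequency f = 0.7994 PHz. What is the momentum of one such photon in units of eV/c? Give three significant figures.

In SI units: f = 0.7994 PHz = 7.994 × 10^14 Hz.
Since p = hf/c for a photon, p = 1.767 × 10^-27 kg·m/s.
Converting to eV/c: p = 3.306 eV/c ≈ 3.31 eV/c.

3.31 eV/c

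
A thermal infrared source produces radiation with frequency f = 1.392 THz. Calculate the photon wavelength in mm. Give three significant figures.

0.215 mm

(c = 2.99792458 × 10^8 m/s.)
First convert: f = 1.392 THz = 1.392 × 10^12 Hz.
For a photon λ = c/f, so λ = 2.154 × 10^-4 m.
Converting to mm: λ = 0.2154 mm ≈ 0.215 mm.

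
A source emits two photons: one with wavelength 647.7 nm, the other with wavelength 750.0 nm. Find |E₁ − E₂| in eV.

Using E = hc/λ: E₁ = 3.0669·10^-19 J, E₂ = 2.6486·10^-19 J.
|ΔE| = |3.0669·10^-19 − 2.6486·10^-19| = 4.18·10^-20 J = 0.261 eV.

0.261 eV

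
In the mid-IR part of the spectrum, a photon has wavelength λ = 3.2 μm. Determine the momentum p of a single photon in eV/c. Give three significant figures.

Take h = 6.62607015 × 10^-34 J·s, c = 2.99792458 × 10^8 m/s, 1 eV = 1.602176634 × 10^-19 J.
First convert: λ = 3.2 μm = 3.2 × 10^-6 m.
For a photon p = h/λ, so p = 2.071 × 10^-28 kg·m/s.
Converting to eV/c: p = 0.3875 eV/c ≈ 0.387 eV/c.

0.387 eV/c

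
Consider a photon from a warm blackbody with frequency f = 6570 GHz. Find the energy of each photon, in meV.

27.2 meV

In SI units: f = 6570 GHz = 6.57e12 Hz.
The photon relation is E = hf, giving E = 4.353e-21 J.
Converting to meV: E = 27.17 meV ≈ 27.2 meV.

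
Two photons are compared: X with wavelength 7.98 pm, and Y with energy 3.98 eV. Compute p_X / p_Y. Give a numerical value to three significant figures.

3.90·10^4

p_X = 8.303·10^-23 kg·m/s (from wavelength = 7.98 pm, via p = h/λ).
p_Y = 2.127·10^-27 kg·m/s (from energy = 3.98 eV, via p = E/c).
Ratio = 8.303·10^-23 / 2.127·10^-27 = 3.90·10^4.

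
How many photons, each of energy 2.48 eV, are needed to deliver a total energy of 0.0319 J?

Per-photon energy: E = 3.973 × 10^-19 J (from energy = 2.48 eV).
N = E_total / E_photon = 0.0319 J / 3.973 × 10^-19 J = 8.03 × 10^16.

8.03 × 10^16 photons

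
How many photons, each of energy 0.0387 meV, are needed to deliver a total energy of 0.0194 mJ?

Per-photon energy: E = 6.200 × 10^-24 J (from energy = 0.0387 meV).
N = E_total / E_photon = 1.94 × 10^-5 J / 6.200 × 10^-24 J = 3.13 × 10^18.

3.13 × 10^18 photons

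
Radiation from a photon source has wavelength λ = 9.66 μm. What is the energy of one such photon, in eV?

First convert: λ = 9.66 μm = 9.66e-6 m.
Apply E = hc/λ: E = 2.056e-20 J.
Converting to eV: E = 0.1283 eV ≈ 0.128 eV.

0.128 eV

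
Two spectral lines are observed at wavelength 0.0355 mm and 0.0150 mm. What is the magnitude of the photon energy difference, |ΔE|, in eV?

0.0477 eV

Using E = hc/λ: E₁ = 5.596 × 10^-21 J, E₂ = 1.324 × 10^-20 J.
|ΔE| = |5.596 × 10^-21 − 1.324 × 10^-20| = 7.65 × 10^-21 J = 0.0477 eV.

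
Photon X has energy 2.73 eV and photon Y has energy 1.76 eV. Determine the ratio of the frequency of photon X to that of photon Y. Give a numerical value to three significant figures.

1.55

f_X = 6.601e14 Hz (from energy = 2.73 eV, via f = E/h).
f_Y = 4.256e14 Hz (from energy = 1.76 eV, via f = E/h).
Ratio = 6.601e14 / 4.256e14 = 1.55.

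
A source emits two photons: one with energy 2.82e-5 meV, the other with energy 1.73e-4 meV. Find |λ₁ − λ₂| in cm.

Using λ = hc/E: λ₁ = 43.97 m, λ₂ = 7.167 m.
|Δλ| = |43.97 − 7.167| = 36.8 m = 3680 cm.

3680 cm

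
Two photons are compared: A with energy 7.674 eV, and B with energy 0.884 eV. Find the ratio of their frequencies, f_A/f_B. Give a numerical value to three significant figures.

8.68

f_A = 1.856·10^15 Hz (from energy = 7.674 eV, via f = E/h).
f_B = 2.138·10^14 Hz (from energy = 0.884 eV, via f = E/h).
Ratio = 1.856·10^15 / 2.138·10^14 = 8.68.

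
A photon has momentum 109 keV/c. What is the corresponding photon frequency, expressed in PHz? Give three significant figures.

2.64e4 PHz

Use h = 6.62607015e-34 J·s, c = 2.99792458e8 m/s, 1 eV = 1.602176634e-19 J.
In SI units: p = 109 keV/c = 5.8253e-23 kg·m/s.
Apply f = pc/h: f = 2.636e19 Hz.
Converting to PHz: f = 26360 PHz ≈ 2.64e4 PHz.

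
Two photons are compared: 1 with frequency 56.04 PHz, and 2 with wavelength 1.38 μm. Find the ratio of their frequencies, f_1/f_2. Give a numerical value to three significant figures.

258

f_1 = 5.604e16 Hz (from frequency = 56.04 PHz, via f given directly).
f_2 = 2.172e14 Hz (from wavelength = 1.38 μm, via f = c/λ).
Ratio = 5.604e16 / 2.172e14 = 258.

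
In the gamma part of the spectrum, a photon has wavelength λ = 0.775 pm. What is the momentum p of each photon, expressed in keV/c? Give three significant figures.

(h = 6.62607015·10^-34 J·s, c = 2.99792458·10^8 m/s, 1 eV = 1.602176634·10^-19 J.)
Convert to SI: λ = 0.775 pm = 7.75·10^-13 m.
For a photon p = h/λ, so p = 8.550·10^-22 kg·m/s.
Converting to keV/c: p = 1600 keV/c ≈ 1600 keV/c.

1600 keV/c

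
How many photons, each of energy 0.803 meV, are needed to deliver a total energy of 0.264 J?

Per-photon energy: E = 1.287e-22 J (from energy = 0.803 meV).
N = E_total / E_photon = 0.264 J / 1.287e-22 J = 2.05e21.

2.05e21 photons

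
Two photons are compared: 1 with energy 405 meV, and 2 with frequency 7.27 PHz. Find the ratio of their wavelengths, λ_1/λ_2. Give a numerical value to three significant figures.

74.2

λ_1 = 3.061·10^-6 m (from energy = 405 meV, via λ = hc/E).
λ_2 = 4.124·10^-8 m (from frequency = 7.27 PHz, via λ = c/f).
Ratio = 3.061·10^-6 / 4.124·10^-8 = 74.2.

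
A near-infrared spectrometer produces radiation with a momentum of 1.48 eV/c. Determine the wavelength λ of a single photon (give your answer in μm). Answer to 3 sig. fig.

0.838 μm

(h = 6.62607015·10^-34 J·s, c = 2.99792458·10^8 m/s, 1 eV = 1.602176634·10^-19 J.)
First convert: p = 1.48 eV/c = 7.9095·10^-28 kg·m/s.
The photon relation is λ = h/p, giving λ = 8.377·10^-7 m.
Converting to μm: λ = 0.8377 μm ≈ 0.838 μm.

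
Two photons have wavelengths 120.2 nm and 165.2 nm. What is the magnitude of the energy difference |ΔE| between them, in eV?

2.81 eV

Using E = hc/λ: E₁ = 1.6526e-18 J, E₂ = 1.2024e-18 J.
|ΔE| = |1.6526e-18 − 1.2024e-18| = 4.50e-19 J = 2.81 eV.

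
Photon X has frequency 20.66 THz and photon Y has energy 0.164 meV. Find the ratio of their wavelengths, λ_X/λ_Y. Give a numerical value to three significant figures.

λ_X = 1.451e-5 m (from frequency = 20.66 THz, via λ = c/f).
λ_Y = 0.007560 m (from energy = 0.164 meV, via λ = hc/E).
Ratio = 1.451e-5 / 0.007560 = 1.92e-3.

1.92e-3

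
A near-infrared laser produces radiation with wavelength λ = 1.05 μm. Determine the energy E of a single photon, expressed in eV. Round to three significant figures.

1.18 eV

Convert to SI: λ = 1.05 μm = 1.05e-6 m.
The photon relation is E = hc/λ, giving E = 1.892e-19 J.
Converting to eV: E = 1.181 eV ≈ 1.18 eV.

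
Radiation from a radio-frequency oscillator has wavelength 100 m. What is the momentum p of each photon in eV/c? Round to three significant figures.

Take h = 6.62607015e-34 J·s, c = 2.99792458e8 m/s, 1 eV = 1.602176634e-19 J.
Since p = h/λ for a photon, p = 6.626e-36 kg·m/s.
Converting to eV/c: p = 1.240e-8 eV/c ≈ 1.24e-8 eV/c.

1.24e-8 eV/c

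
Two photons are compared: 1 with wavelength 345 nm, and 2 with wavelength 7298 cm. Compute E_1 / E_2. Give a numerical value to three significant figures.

2.12e8

E_1 = 5.758e-19 J (from wavelength = 345 nm, via E = hc/λ).
E_2 = 2.722e-27 J (from wavelength = 7298 cm, via E = hc/λ).
Ratio = 5.758e-19 / 2.722e-27 = 2.12e8.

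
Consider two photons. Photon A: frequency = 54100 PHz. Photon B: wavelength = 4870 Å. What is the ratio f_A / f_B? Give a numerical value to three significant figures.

f_A = 5.410 × 10^19 Hz (from frequency = 54100 PHz, via f given directly).
f_B = 6.156 × 10^14 Hz (from wavelength = 4870 Å, via f = c/λ).
Ratio = 5.410 × 10^19 / 6.156 × 10^14 = 8.79 × 10^4.

8.79 × 10^4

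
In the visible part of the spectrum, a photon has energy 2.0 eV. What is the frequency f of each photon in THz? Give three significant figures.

Use h = 6.62607015 × 10^-34 J·s, 1 eV = 1.602176634 × 10^-19 J.
In SI units: E = 2.0 eV = 3.2044 × 10^-19 J.
For a photon f = E/h, so f = 4.836 × 10^14 Hz.
Converting to THz: f = 483.6 THz ≈ 484 THz.

484 THz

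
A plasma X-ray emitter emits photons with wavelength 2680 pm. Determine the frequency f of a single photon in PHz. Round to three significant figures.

Convert to SI: λ = 2680 pm = 2.68 × 10^-9 m.
Apply f = c/λ: f = 1.119 × 10^17 Hz.
Converting to PHz: f = 111.9 PHz ≈ 112 PHz.

112 PHz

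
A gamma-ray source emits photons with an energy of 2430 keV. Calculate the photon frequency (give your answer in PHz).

5.88 × 10^5 PHz

Take h = 6.62607015 × 10^-34 J·s, 1 eV = 1.602176634 × 10^-19 J.
Convert to SI: E = 2430 keV = 3.8933 × 10^-13 J.
Apply f = E/h: f = 5.876 × 10^20 Hz.
Converting to PHz: f = 587600 PHz ≈ 5.88 × 10^5 PHz.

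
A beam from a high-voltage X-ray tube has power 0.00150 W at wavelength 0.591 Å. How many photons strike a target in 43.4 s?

Total energy: E_total = P·t = 0.00150 × 43.4 = 0.06510 J.
Per-photon energy: E = 3.361e-15 J.
N = E_total / E_photon = 1.94e13.

1.94e13 photons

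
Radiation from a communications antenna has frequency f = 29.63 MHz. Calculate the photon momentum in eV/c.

1.23 × 10^-7 eV/c

Convert to SI: f = 29.63 MHz = 2.963 × 10^7 Hz.
The photon relation is p = hf/c, giving p = 6.549 × 10^-35 kg·m/s.
Converting to eV/c: p = 1.225 × 10^-7 eV/c ≈ 1.23 × 10^-7 eV/c.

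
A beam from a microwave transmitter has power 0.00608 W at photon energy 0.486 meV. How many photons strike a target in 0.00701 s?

5.47 × 10^17 photons

Total energy: E_total = P·t = 0.00608 × 0.00701 = 4.262 × 10^-5 J.
Per-photon energy: E = 7.787 × 10^-23 J.
N = E_total / E_photon = 5.47 × 10^17.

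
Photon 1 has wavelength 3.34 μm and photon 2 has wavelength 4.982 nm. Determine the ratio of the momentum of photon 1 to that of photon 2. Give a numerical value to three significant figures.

p_1 = 1.984e-28 kg·m/s (from wavelength = 3.34 μm, via p = h/λ).
p_2 = 1.330e-25 kg·m/s (from wavelength = 4.982 nm, via p = h/λ).
Ratio = 1.984e-28 / 1.330e-25 = 1.49e-3.

1.49e-3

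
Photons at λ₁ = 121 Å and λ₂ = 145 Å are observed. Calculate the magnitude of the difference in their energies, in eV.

17.0 eV

Using E = hc/λ: E₁ = 1.642 × 10^-17 J, E₂ = 1.370 × 10^-17 J.
|ΔE| = |1.642 × 10^-17 − 1.370 × 10^-17| = 2.72 × 10^-18 J = 17.0 eV.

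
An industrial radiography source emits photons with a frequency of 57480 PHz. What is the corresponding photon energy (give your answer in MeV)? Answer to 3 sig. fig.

0.238 MeV

(h = 6.62607015 × 10^-34 J·s, 1 eV = 1.602176634 × 10^-19 J.)
In SI units: f = 57480 PHz = 5.748 × 10^19 Hz.
Apply E = hf: E = 3.809 × 10^-14 J.
Converting to MeV: E = 0.2377 MeV ≈ 0.238 MeV.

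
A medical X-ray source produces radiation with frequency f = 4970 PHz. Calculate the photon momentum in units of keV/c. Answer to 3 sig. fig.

20.6 keV/c

In SI units: f = 4970 PHz = 4.97e18 Hz.
For a photon p = hf/c, so p = 1.098e-23 kg·m/s.
Converting to keV/c: p = 20.55 keV/c ≈ 20.6 keV/c.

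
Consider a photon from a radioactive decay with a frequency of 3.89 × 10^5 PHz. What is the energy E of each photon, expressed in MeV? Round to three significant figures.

1.61 MeV

In SI units: f = 3.89 × 10^5 PHz = 3.89 × 10^20 Hz.
For a photon E = hf, so E = 2.578 × 10^-13 J.
Converting to MeV: E = 1.609 MeV ≈ 1.61 MeV.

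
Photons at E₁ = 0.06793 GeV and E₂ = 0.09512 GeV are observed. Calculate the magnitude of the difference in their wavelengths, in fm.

Using λ = hc/E: λ₁ = 1.8252·10^-14 m, λ₂ = 1.3035·10^-14 m.
|Δλ| = |1.8252·10^-14 − 1.3035·10^-14| = 5.22·10^-15 m = 5.22 fm.

5.22 fm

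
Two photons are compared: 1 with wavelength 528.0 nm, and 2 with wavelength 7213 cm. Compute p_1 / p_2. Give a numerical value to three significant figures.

1.37·10^8

p_1 = 1.255·10^-27 kg·m/s (from wavelength = 528.0 nm, via p = h/λ).
p_2 = 9.186·10^-36 kg·m/s (from wavelength = 7213 cm, via p = h/λ).
Ratio = 1.255·10^-27 / 9.186·10^-36 = 1.37·10^8.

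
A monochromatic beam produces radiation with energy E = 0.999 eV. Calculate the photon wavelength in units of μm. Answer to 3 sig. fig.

1.24 μm

Take h = 6.62607015 × 10^-34 J·s, c = 2.99792458 × 10^8 m/s, 1 eV = 1.602176634 × 10^-19 J.
In SI units: E = 0.999 eV = 1.6006 × 10^-19 J.
Since λ = hc/E for a photon, λ = 1.241 × 10^-6 m.
Converting to μm: λ = 1.241 μm ≈ 1.24 μm.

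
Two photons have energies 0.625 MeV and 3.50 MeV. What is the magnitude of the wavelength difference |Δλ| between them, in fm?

1630 fm

Using λ = hc/E: λ₁ = 1.984 × 10^-12 m, λ₂ = 3.542 × 10^-13 m.
|Δλ| = |1.984 × 10^-12 − 3.542 × 10^-13| = 1.63 × 10^-12 m = 1630 fm.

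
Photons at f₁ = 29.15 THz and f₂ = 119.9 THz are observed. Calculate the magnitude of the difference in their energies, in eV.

0.375 eV

Using E = hf: E₁ = 1.9315e-20 J, E₂ = 7.9447e-20 J.
|ΔE| = |1.9315e-20 − 7.9447e-20| = 6.01e-20 J = 0.375 eV.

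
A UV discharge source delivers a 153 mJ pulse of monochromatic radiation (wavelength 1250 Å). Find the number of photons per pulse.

Per-photon energy: E = 1.589 × 10^-18 J (from wavelength = 1250 Å).
N = E_total / E_photon = 0.153 J / 1.589 × 10^-18 J = 9.63 × 10^16.

9.63 × 10^16 photons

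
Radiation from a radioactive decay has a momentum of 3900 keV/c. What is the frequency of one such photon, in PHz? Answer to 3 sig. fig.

Convert to SI: p = 3900 keV/c = 2.0843e-21 kg·m/s.
Since f = pc/h for a photon, f = 9.430e20 Hz.
Converting to PHz: f = 943000 PHz ≈ 9.43e5 PHz.

9.43e5 PHz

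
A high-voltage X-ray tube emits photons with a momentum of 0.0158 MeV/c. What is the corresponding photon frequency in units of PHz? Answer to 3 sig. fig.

First convert: p = 0.0158 MeV/c = 8.4440 × 10^-24 kg·m/s.
Apply f = pc/h: f = 3.820 × 10^18 Hz.
Converting to PHz: f = 3820 PHz ≈ 3820 PHz.

3820 PHz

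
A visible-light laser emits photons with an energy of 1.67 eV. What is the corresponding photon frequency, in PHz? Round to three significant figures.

0.404 PHz

(h = 6.62607015 × 10^-34 J·s, 1 eV = 1.602176634 × 10^-19 J.)
Convert to SI: E = 1.67 eV = 2.6756 × 10^-19 J.
For a photon f = E/h, so f = 4.038 × 10^14 Hz.
Converting to PHz: f = 0.4038 PHz ≈ 0.404 PHz.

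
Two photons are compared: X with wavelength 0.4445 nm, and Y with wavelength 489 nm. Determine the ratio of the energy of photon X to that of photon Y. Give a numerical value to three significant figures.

1100

E_X = 4.469·10^-16 J (from wavelength = 0.4445 nm, via E = hc/λ).
E_Y = 4.062·10^-19 J (from wavelength = 489 nm, via E = hc/λ).
Ratio = 4.469·10^-16 / 4.062·10^-19 = 1100.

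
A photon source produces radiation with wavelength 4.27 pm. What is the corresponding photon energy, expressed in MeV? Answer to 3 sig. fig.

0.290 MeV

First convert: λ = 4.27 pm = 4.27e-12 m.
Apply E = hc/λ: E = 4.652e-14 J.
Converting to MeV: E = 0.2904 MeV ≈ 0.290 MeV.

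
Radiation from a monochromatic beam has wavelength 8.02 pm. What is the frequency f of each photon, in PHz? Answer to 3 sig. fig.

First convert: λ = 8.02 pm = 8.02 × 10^-12 m.
The photon relation is f = c/λ, giving f = 3.738 × 10^19 Hz.
Converting to PHz: f = 37380 PHz ≈ 3.74 × 10^4 PHz.

3.74 × 10^4 PHz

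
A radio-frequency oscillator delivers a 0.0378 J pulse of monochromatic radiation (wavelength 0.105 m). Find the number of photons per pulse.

2.00·10^22 photons

Per-photon energy: E = 1.892·10^-24 J (from wavelength = 0.105 m).
N = E_total / E_photon = 0.0378 J / 1.892·10^-24 J = 2.00·10^22.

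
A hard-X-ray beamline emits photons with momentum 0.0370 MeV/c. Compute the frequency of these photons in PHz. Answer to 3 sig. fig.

8950 PHz

In SI units: p = 0.0370 MeV/c = 1.9774 × 10^-23 kg·m/s.
Apply f = pc/h: f = 8.947 × 10^18 Hz.
Converting to PHz: f = 8947 PHz ≈ 8950 PHz.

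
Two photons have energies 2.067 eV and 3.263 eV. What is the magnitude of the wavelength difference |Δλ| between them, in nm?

220 nm

Using λ = hc/E: λ₁ = 5.9983 × 10^-7 m, λ₂ = 3.7997 × 10^-7 m.
|Δλ| = |5.9983 × 10^-7 − 3.7997 × 10^-7| = 2.20 × 10^-7 m = 220 nm.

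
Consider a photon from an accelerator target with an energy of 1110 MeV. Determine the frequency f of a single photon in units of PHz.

2.68 × 10^8 PHz

Take h = 6.62607015 × 10^-34 J·s, 1 eV = 1.602176634 × 10^-19 J.
First convert: E = 1110 MeV = 1.7784 × 10^-10 J.
Apply f = E/h: f = 2.684 × 10^23 Hz.
Converting to PHz: f = 2.684 × 10^8 PHz ≈ 2.68 × 10^8 PHz.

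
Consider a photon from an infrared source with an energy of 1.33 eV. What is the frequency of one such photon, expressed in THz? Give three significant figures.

322 THz

Use h = 6.62607015·10^-34 J·s, 1 eV = 1.602176634·10^-19 J.
Convert to SI: E = 1.33 eV = 2.1309·10^-19 J.
Since f = E/h for a photon, f = 3.216·10^14 Hz.
Converting to THz: f = 321.6 THz ≈ 322 THz.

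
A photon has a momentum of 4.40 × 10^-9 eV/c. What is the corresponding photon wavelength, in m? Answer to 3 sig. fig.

First convert: p = 4.40 × 10^-9 eV/c = 2.3515 × 10^-36 kg·m/s.
Since λ = h/p for a photon, λ = 281.8 m.
So λ ≈ 282 m.

282 m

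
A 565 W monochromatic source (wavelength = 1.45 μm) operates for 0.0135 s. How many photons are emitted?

5.57 × 10^19 photons

Total energy: E_total = P·t = 565 × 0.0135 = 7.627 J.
Per-photon energy: E = 1.370 × 10^-19 J.
N = E_total / E_photon = 5.57 × 10^19.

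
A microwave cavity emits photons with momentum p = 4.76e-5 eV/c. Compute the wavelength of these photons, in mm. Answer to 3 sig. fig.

First convert: p = 4.76e-5 eV/c = 2.5439e-32 kg·m/s.
Since λ = h/p for a photon, λ = 0.02605 m.
Converting to mm: λ = 26.05 mm ≈ 26.0 mm.

26.0 mm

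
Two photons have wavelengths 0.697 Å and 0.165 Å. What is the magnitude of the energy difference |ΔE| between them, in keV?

Using E = hc/λ: E₁ = 2.850·10^-15 J, E₂ = 1.204·10^-14 J.
|ΔE| = |2.850·10^-15 − 1.204·10^-14| = 9.19·10^-15 J = 57.4 keV.

57.4 keV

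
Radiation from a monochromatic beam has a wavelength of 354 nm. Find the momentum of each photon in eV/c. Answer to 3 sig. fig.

3.50 eV/c

Convert to SI: λ = 354 nm = 3.54 × 10^-7 m.
For a photon p = h/λ, so p = 1.872 × 10^-27 kg·m/s.
Converting to eV/c: p = 3.502 eV/c ≈ 3.50 eV/c.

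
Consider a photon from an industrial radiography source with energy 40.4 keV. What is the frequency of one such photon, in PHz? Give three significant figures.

(h = 6.62607015e-34 J·s, 1 eV = 1.602176634e-19 J.)
In SI units: E = 40.4 keV = 6.4728e-15 J.
Since f = E/h for a photon, f = 9.769e18 Hz.
Converting to PHz: f = 9769 PHz ≈ 9770 PHz.

9770 PHz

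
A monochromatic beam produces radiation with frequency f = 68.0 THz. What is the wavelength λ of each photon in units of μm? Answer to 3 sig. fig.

4.41 μm

(c = 2.99792458e8 m/s.)
In SI units: f = 68.0 THz = 6.80e13 Hz.
Apply λ = c/f: λ = 4.409e-6 m.
Converting to μm: λ = 4.409 μm ≈ 4.41 μm.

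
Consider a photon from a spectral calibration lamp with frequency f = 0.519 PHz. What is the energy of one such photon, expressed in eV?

Convert to SI: f = 0.519 PHz = 5.19 × 10^14 Hz.
For a photon E = hf, so E = 3.439 × 10^-19 J.
Converting to eV: E = 2.146 eV ≈ 2.15 eV.

2.15 eV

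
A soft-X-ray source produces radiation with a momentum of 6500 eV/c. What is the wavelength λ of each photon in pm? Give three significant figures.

(h = 6.62607015 × 10^-34 J·s, c = 2.99792458 × 10^8 m/s, 1 eV = 1.602176634 × 10^-19 J.)
Convert to SI: p = 6500 eV/c = 3.4738 × 10^-24 kg·m/s.
Since λ = h/p for a photon, λ = 1.907 × 10^-10 m.
Converting to pm: λ = 190.7 pm ≈ 191 pm.

191 pm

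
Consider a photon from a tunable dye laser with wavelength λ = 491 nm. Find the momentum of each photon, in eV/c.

2.53 eV/c

First convert: λ = 491 nm = 4.91·10^-7 m.
Apply p = h/λ: p = 1.350·10^-27 kg·m/s.
Converting to eV/c: p = 2.525 eV/c ≈ 2.53 eV/c.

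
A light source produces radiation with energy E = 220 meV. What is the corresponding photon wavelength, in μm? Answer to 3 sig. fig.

Take h = 6.62607015 × 10^-34 J·s, c = 2.99792458 × 10^8 m/s, 1 eV = 1.602176634 × 10^-19 J.
First convert: E = 220 meV = 3.5248 × 10^-20 J.
The photon relation is λ = hc/E, giving λ = 5.636 × 10^-6 m.
Converting to μm: λ = 5.636 μm ≈ 5.64 μm.

5.64 μm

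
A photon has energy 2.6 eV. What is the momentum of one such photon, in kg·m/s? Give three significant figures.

1.39 × 10^-27 kg·m/s

First convert: E = 2.6 eV = 4.1657 × 10^-19 J.
Apply p = E/c: p = 1.390 × 10^-27 kg·m/s.
So p ≈ 1.39 × 10^-27 kg·m/s.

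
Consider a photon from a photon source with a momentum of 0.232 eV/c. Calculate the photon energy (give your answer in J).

In SI units: p = 0.232 eV/c = 1.2399·10^-28 kg·m/s.
Apply E = pc: E = 3.717·10^-20 J.
So E ≈ 3.72·10^-20 J.

3.72·10^-20 J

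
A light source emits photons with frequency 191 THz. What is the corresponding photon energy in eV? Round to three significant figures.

0.790 eV

First convert: f = 191 THz = 1.91e14 Hz.
For a photon E = hf, so E = 1.266e-19 J.
Converting to eV: E = 0.7899 eV ≈ 0.790 eV.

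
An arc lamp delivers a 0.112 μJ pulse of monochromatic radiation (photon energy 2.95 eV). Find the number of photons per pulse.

2.37e11 photons

Per-photon energy: E = 4.726e-19 J (from energy = 2.95 eV).
N = E_total / E_photon = 1.12e-7 J / 4.726e-19 J = 2.37e11.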